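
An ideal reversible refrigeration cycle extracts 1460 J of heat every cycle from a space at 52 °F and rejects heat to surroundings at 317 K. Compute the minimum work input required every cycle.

W_in ≈ 168.2 J

T_C = 52 °F → (52 − 32) × 5/9 = 11.11 °C = 284.26 K.
The reversible coefficient of performance is COP_R = T_C/(T_H − T_C) = 284.26/32.74 = 8.6827.
W = Q_C/COP_R = 1460/8.6827 = 168.2 J.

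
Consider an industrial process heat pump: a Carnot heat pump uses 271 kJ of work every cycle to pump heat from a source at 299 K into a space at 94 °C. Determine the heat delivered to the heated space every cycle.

Q_H ≈ 1460 kJ

T_H = 94 °C → 94 + 273.15 = 367.15 K.
COP_HP = T_H/(T_H − T_C) = 367.15/68.15 = 5.3874.
Q_H = COP_HP · W = 5.3874 × 271 = 1460 kJ.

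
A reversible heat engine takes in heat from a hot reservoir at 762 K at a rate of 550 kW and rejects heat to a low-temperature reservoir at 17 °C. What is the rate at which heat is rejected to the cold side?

T_C = 17 °C → 17 + 273.15 = 290.15 K.
For a reversible engine, η = 1 − T_C/T_H = 1 − 290.15/762.00 = 0.6192.
For a reversible cycle Q_C/Q_H = T_C/T_H, so Q_C = 550 × 290.15/762.00 = 209.4 kW.

Q̇_C ≈ 209.4 kW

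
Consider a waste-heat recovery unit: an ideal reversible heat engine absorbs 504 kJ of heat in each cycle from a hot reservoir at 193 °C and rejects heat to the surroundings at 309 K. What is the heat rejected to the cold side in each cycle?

T_H = 193 °C → 193 + 273.15 = 466.15 K.
Carnot efficiency: η = 1 − T_C/T_H = 1 − 309.00/466.15 = 0.3371.
For a reversible cycle Q_C/Q_H = T_C/T_H, so Q_C = 504 × 309.00/466.15 = 334 kJ.

Q_C ≈ 334 kJ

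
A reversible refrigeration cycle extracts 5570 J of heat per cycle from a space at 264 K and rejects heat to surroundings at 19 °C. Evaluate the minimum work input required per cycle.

T_H = 19 °C → 19 + 273.15 = 292.15 K.
Carnot COP: COP_R = T_C/(T_H − T_C) = 264.00/28.15 = 9.3783.
W = Q_C/COP_R = 5570/9.3783 = 593.9 J.

W_in ≈ 593.9 J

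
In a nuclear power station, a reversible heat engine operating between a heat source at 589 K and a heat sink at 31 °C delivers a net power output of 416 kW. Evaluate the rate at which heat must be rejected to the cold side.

Q̇_C ≈ 444.2 kW

T_C = 31 °C → 31 + 273.15 = 304.15 K.
Since the cycle is reversible, η = 1 − T_C/T_H = 1 − 304.15/589.00 = 0.4836.
Since Q_C/Q_H = T_C/T_H and Q_H = W/η, Q_C = W·T_C/(T_H − T_C) = 416 × 304.15/284.85 = 444.2 kW.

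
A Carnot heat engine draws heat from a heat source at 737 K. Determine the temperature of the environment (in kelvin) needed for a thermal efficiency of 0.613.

From η = 1 − T_C/T_H, T_C = T_H·(1 − η) = 737.00 × (1 − 0.613) = 285 K.

T_C ≈ 285 K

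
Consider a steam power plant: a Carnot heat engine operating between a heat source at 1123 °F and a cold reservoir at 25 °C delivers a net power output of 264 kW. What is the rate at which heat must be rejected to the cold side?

Q̇_C ≈ 135.5 kW

T_H = 1123 °F → (1123 − 32) × 5/9 = 606.11 °C = 879.26 K.
T_C = 25 °C → 25 + 273.15 = 298.15 K.
Since the cycle is reversible, η = 1 − T_C/T_H = 1 − 298.15/879.26 = 0.6609.
Since Q_C/Q_H = T_C/T_H and Q_H = W/η, Q_C = W·T_C/(T_H − T_C) = 264 × 298.15/581.11 = 135.5 kW.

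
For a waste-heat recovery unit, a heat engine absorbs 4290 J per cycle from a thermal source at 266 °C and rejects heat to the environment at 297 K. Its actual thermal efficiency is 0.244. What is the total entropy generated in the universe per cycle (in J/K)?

T_H = 266 °C → 266 + 273.15 = 539.15 K.
W = η·Q_H = 0.244 × 4290 = 1047 J, so Q_C = Q_H − W = 3243 J.
Reservoir entropy changes: ΔS_H = −Q_H/T_H = −4290/539.15 = -7.957 J/K and ΔS_C = +Q_C/T_C = 3243/297.00 = 10.92 J/K.
ΔS_univ = −Q_H/T_H + Q_C/T_C = 2.96 J/K (> 0, since η = 0.244 < η_Carnot = 0.449).

ΔS_univ ≈ 2.96 J/K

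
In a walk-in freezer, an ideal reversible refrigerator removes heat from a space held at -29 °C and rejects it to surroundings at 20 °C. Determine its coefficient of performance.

T_H = 20 °C → 20 + 273.15 = 293.15 K.
T_C = -29 °C → -29 + 273.15 = 244.15 K.
COP_R = T_C/(T_H − T_C) = 244.15/(293.15 − 244.15) = 4.98.

COP_R ≈ 4.98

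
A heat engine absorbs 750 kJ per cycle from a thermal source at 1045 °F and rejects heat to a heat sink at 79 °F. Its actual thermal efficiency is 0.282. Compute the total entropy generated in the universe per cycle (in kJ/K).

T_H = 1045 °F → (1045 − 32) × 5/9 = 562.78 °C = 835.93 K.
T_C = 79 °F → (79 − 32) × 5/9 = 26.11 °C = 299.26 K.
W = η·Q_H = 0.282 × 750 = 211.5 kJ, so Q_C = Q_H − W = 538.5 kJ.
The hot reservoir loses entropy Q_H/T_H = 750/835.93 = 0.8972 kJ/K; the cold reservoir gains Q_C/T_C = 538.5/299.26 = 1.799 kJ/K.
ΔS_univ = −Q_H/T_H + Q_C/T_C = 0.902 kJ/K (> 0, since η = 0.282 < η_Carnot = 0.642).

ΔS_univ ≈ 0.902 kJ/K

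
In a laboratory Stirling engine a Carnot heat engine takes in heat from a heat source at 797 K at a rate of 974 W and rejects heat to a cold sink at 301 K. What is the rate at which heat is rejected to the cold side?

Carnot efficiency: η = 1 − T_C/T_H = 1 − 301.00/797.00 = 0.6223.
For a reversible cycle Q_C/Q_H = T_C/T_H, so Q_C = 974 × 301.00/797.00 = 368 W.

Q̇_C ≈ 368 W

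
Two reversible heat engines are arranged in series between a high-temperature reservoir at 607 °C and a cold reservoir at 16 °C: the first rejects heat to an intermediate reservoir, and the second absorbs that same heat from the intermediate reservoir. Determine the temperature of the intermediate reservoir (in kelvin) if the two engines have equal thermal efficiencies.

T_H = 607 °C → 607 + 273.15 = 880.15 K.
T_C = 16 °C → 16 + 273.15 = 289.15 K.
Equal efficiencies require 1 − T_m/T_H = 1 − T_C/T_m, i.e. T_m/T_H = T_C/T_m, so T_m = √(T_H·T_C) = √(880.15 × 289.15) = 504 K.

T_m ≈ 504 K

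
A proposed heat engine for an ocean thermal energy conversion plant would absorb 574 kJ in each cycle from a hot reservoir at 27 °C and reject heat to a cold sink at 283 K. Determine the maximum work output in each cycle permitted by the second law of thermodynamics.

W_max ≈ 32.8 kJ

T_H = 27 °C → 27 + 273.15 = 300.15 K.
No engine can exceed the Carnot limit: η_max = 1 − T_C/T_H = 1 − 283.00/300.15 = 0.0571.
W_max = η_max · Q_H = 0.0571 × 574 = 32.8 kJ.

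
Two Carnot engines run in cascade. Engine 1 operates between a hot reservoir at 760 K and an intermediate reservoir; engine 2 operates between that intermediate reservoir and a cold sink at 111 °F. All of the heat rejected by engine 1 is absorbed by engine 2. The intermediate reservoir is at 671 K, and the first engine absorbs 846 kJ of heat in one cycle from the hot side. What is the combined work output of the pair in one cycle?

W_total ≈ 493 kJ

T_C = 111 °F → (111 − 32) × 5/9 = 43.89 °C = 317.04 K.
Two reversible stages in series are equivalent to a single Carnot engine between T_H and T_C, so η_total = 1 − T_C/T_H = 1 − 317.04/760.00 = 0.5828.
W_total = η_total · Q_H = 0.5828 × 846 = 493 kJ.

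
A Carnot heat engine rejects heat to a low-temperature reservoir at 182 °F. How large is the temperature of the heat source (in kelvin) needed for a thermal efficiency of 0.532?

T_H ≈ 762 K

T_C = 182 °F → (182 − 32) × 5/9 = 83.33 °C = 356.48 K.
From η = 1 − T_C/T_H, solving for T_H gives T_H = T_C/(1 − η) = 356.48/(1 − 0.532) = 762 K.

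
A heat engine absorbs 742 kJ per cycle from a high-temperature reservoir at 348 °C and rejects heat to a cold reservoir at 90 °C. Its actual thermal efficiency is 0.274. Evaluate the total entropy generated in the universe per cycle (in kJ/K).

ΔS_univ ≈ 0.2888 kJ/K

T_H = 348 °C → 348 + 273.15 = 621.15 K.
T_C = 90 °C → 90 + 273.15 = 363.15 K.
W = η·Q_H = 0.274 × 742 = 203.3 kJ, so Q_C = Q_H − W = 538.7 kJ.
Entropy balance on the reservoirs: −Q_H/T_H = -1.195 kJ/K, +Q_C/T_C = 1.483 kJ/K.
ΔS_univ = −Q_H/T_H + Q_C/T_C = 0.2888 kJ/K (> 0, since η = 0.274 < η_Carnot = 0.415).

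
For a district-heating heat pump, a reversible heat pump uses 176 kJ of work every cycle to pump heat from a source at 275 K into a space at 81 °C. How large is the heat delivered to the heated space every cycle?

T_H = 81 °C → 81 + 273.15 = 354.15 K.
For a reversible heat pump, COP_HP = T_H/(T_H − T_C) = 354.15/79.15 = 4.4744.
Q_H = COP_HP · W = 4.4744 × 176 = 787 kJ.

Q_H ≈ 787 kJ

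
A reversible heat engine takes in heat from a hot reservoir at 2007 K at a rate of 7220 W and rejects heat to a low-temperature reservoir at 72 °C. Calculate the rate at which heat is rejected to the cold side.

T_C = 72 °C → 72 + 273.15 = 345.15 K.
For a reversible engine, η = 1 − T_C/T_H = 1 − 345.15/2007.00 = 0.8280.
For a reversible cycle Q_C/Q_H = T_C/T_H, so Q_C = 7220 × 345.15/2007.00 = 1242 W.

Q̇_C ≈ 1242 W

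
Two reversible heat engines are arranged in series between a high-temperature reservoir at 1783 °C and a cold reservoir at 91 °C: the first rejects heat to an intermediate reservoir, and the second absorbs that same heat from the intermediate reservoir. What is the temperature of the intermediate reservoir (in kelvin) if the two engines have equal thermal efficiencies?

T_H = 1783 °C → 1783 + 273.15 = 2056.15 K.
T_C = 91 °C → 91 + 273.15 = 364.15 K.
Equal efficiencies require 1 − T_m/T_H = 1 − T_C/T_m, i.e. T_m/T_H = T_C/T_m, so T_m = √(T_H·T_C) = √(2056.15 × 364.15) = 865 K.

T_m ≈ 865 K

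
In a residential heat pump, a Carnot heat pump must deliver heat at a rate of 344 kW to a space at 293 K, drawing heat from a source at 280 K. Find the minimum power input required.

For a reversible heat pump, COP_HP = T_H/(T_H − T_C) = 293.00/13.00 = 22.5385.
W = Q_H/COP_HP = 344/22.5385 = 15.3 kW.

Ẇ_in ≈ 15.3 kW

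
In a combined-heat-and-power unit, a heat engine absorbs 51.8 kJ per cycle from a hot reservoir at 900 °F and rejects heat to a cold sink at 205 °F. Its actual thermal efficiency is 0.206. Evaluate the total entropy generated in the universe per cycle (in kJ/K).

T_H = 900 °F → (900 − 32) × 5/9 = 482.22 °C = 755.37 K.
T_C = 205 °F → (205 − 32) × 5/9 = 96.11 °C = 369.26 K.
W = η·Q_H = 0.206 × 51.8 = 10.67 kJ, so Q_C = Q_H − W = 41.13 kJ.
Entropy balance on the reservoirs: −Q_H/T_H = -0.06858 kJ/K, +Q_C/T_C = 0.1114 kJ/K.
ΔS_univ = −Q_H/T_H + Q_C/T_C = 0.04281 kJ/K (> 0, since η = 0.206 < η_Carnot = 0.511).

ΔS_univ ≈ 0.04281 kJ/K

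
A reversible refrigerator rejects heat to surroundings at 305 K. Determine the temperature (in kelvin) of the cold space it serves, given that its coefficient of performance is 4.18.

COP_R = T_C/(T_H − T_C) ⇒ T_C = T_H·COP_R/(1 + COP_R) = 305.00 × 4.18/(1 + 4.18) = 246.1 K.

T_C ≈ 246.1 K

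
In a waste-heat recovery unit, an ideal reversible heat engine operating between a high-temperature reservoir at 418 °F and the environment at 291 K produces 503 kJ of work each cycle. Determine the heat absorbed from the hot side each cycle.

Q_H ≈ 1250 kJ

T_H = 418 °F → (418 − 32) × 5/9 = 214.44 °C = 487.59 K.
For a reversible engine, η = 1 − T_C/T_H = 1 − 291.00/487.59 = 0.4032.
Q_H = W/η = 503/0.4032 = 1250 kJ.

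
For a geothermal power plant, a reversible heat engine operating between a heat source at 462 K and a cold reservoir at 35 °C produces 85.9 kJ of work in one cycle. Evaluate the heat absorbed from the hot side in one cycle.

T_C = 35 °C → 35 + 273.15 = 308.15 K.
For a reversible engine, η = 1 − T_C/T_H = 1 − 308.15/462.00 = 0.3330.
Q_H = W/η = 85.9/0.3330 = 258 kJ.

Q_H ≈ 258 kJ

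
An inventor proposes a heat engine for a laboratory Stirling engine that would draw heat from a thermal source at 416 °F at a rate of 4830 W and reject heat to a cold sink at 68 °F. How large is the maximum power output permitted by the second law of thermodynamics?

Ẇ_max ≈ 1920 W

T_H = 416 °F → (416 − 32) × 5/9 = 213.33 °C = 486.48 K.
T_C = 68 °F → (68 − 32) × 5/9 = 20.00 °C = 293.15 K.
By the Carnot theorem, η_max = 1 − T_C/T_H = 1 − 293.15/486.48 = 0.3974.
W_max = η_max · Q_H = 0.3974 × 4830 = 1920 W.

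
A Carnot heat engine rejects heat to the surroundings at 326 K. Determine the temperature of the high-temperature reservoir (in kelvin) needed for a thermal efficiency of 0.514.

From η = 1 − T_C/T_H, solving for T_H gives T_H = T_C/(1 − η) = 326.00/(1 − 0.514) = 671 K.

T_H ≈ 671 K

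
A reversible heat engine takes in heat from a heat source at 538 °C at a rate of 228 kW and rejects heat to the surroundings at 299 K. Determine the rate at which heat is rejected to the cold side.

T_H = 538 °C → 538 + 273.15 = 811.15 K.
η_rev = 1 − T_C/T_H = 1 − 299.00/811.15 = 0.6314.
For a reversible cycle Q_C/Q_H = T_C/T_H, so Q_C = 228 × 299.00/811.15 = 84.04 kW.

Q̇_C ≈ 84.04 kW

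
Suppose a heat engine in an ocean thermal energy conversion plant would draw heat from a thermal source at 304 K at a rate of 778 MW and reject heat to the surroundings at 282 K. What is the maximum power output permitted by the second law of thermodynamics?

Ẇ_max ≈ 56.3 MW

The upper bound on efficiency is η_max = 1 − T_C/T_H = 1 − 282.00/304.00 = 0.0724.
W_max = η_max · Q_H = 0.0724 × 778 = 56.3 MW.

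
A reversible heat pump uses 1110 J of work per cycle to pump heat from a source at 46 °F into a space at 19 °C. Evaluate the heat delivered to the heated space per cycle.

T_H = 19 °C → 19 + 273.15 = 292.15 K.
T_C = 46 °F → (46 − 32) × 5/9 = 7.78 °C = 280.93 K.
The Carnot heat-pump COP is COP_HP = T_H/(T_H − T_C) = 292.15/11.22 = 26.0332.
Q_H = COP_HP · W = 26.0332 × 1110 = 28900 J.

Q_H ≈ 28900 J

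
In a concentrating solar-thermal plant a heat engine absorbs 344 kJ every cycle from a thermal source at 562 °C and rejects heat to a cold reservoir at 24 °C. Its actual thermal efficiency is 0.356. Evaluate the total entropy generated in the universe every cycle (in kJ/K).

T_H = 562 °C → 562 + 273.15 = 835.15 K.
T_C = 24 °C → 24 + 273.15 = 297.15 K.
W = η·Q_H = 0.356 × 344 = 122.5 kJ, so Q_C = Q_H − W = 221.5 kJ.
Entropy balance on the reservoirs: −Q_H/T_H = -0.4119 kJ/K, +Q_C/T_C = 0.7455 kJ/K.
ΔS_univ = −Q_H/T_H + Q_C/T_C = 0.3336 kJ/K (> 0, since η = 0.356 < η_Carnot = 0.644).

ΔS_univ ≈ 0.3336 kJ/K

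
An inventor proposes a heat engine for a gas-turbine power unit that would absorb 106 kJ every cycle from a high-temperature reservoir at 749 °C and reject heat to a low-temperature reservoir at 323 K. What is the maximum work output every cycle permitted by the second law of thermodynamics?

W_max ≈ 72.5 kJ

T_H = 749 °C → 749 + 273.15 = 1022.15 K.
The second-law ceiling is the Carnot efficiency, η_max = 1 − T_C/T_H = 1 − 323.00/1022.15 = 0.6840.
W_max = η_max · Q_H = 0.6840 × 106 = 72.5 kJ.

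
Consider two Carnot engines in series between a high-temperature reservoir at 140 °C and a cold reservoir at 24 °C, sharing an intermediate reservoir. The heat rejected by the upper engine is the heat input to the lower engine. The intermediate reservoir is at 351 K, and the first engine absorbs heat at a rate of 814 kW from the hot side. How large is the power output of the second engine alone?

Ẇ₂ ≈ 106 kW

T_H = 140 °C → 140 + 273.15 = 413.15 K.
T_C = 24 °C → 24 + 273.15 = 297.15 K.
Heat entering the second stage: Q_m = Q_H·(T_m/T_H) = 814 × 351.00/413.15 = 692 kW.
Second-stage efficiency η₂ = 1 − T_C/T_m = 1 − 297.15/351.00 = 0.1534, so W₂ = η₂·Q_m = 106 kW.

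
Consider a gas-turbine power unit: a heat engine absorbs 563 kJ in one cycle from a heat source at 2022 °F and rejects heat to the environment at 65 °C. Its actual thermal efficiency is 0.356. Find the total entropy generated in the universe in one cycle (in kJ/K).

T_H = 2022 °F → (2022 − 32) × 5/9 = 1105.56 °C = 1378.71 K.
T_C = 65 °C → 65 + 273.15 = 338.15 K.
W = η·Q_H = 0.356 × 563 = 200.4 kJ, so Q_C = Q_H − W = 362.6 kJ.
Reservoir entropy changes: ΔS_H = −Q_H/T_H = −563/1378.71 = -0.4084 kJ/K and ΔS_C = +Q_C/T_C = 362.6/338.15 = 1.072 kJ/K.
ΔS_univ = −Q_H/T_H + Q_C/T_C = 0.664 kJ/K (> 0, since η = 0.356 < η_Carnot = 0.755).

ΔS_univ ≈ 0.664 kJ/K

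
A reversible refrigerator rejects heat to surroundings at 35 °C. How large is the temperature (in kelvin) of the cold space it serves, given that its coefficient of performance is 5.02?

T_C ≈ 257 K

T_H = 35 °C → 35 + 273.15 = 308.15 K.
COP_R = T_C/(T_H − T_C) ⇒ T_C = T_H·COP_R/(1 + COP_R) = 308.15 × 5.02/(1 + 5.02) = 257 K.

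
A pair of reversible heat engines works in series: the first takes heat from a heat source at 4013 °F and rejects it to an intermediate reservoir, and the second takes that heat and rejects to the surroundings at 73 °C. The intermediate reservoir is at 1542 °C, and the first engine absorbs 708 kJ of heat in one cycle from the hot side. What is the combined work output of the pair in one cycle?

T_H = 4013 °F → (4013 − 32) × 5/9 = 2211.67 °C = 2484.82 K.
T_C = 73 °C → 73 + 273.15 = 346.15 K.
Two reversible stages in series are equivalent to a single Carnot engine between T_H and T_C, so η_total = 1 − T_C/T_H = 1 − 346.15/2484.82 = 0.8607.
W_total = η_total · Q_H = 0.8607 × 708 = 609 kJ.

W_total ≈ 609 kJ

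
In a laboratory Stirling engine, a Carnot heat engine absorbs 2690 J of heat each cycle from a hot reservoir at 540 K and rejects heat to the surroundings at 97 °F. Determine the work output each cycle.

T_C = 97 °F → (97 − 32) × 5/9 = 36.11 °C = 309.26 K.
Carnot efficiency: η = 1 − T_C/T_H = 1 − 309.26/540.00 = 0.4273.
W = η·Q_H = 0.4273 × 2690 = 1150 J.

W ≈ 1150 J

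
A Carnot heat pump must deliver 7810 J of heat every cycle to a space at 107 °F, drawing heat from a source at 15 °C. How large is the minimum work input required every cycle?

W_in ≈ 662 J

T_H = 107 °F → (107 − 32) × 5/9 = 41.67 °C = 314.82 K.
T_C = 15 °C → 15 + 273.15 = 288.15 K.
For a reversible heat pump, COP_HP = T_H/(T_H − T_C) = 314.82/26.67 = 11.8056.
W = Q_H/COP_HP = 7810/11.8056 = 662 J.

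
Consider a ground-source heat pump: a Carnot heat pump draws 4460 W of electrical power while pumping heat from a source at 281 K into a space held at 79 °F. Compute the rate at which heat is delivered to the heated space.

Q̇_H ≈ 73090 W

T_H = 79 °F → (79 − 32) × 5/9 = 26.11 °C = 299.26 K.
For a reversible heat pump, COP_HP = T_H/(T_H − T_C) = 299.26/18.26 = 16.3879.
Q_H = COP_HP · W = 16.3879 × 4460 = 73090 W.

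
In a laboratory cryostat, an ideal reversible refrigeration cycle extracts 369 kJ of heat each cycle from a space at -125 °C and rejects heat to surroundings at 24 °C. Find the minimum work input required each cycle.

T_H = 24 °C → 24 + 273.15 = 297.15 K.
T_C = -125 °C → -125 + 273.15 = 148.15 K.
COP_R = T_C/(T_H − T_C) = 148.15/149.00 = 0.9943.
W = Q_C/COP_R = 369/0.9943 = 371.1 kJ.

W_in ≈ 371.1 kJ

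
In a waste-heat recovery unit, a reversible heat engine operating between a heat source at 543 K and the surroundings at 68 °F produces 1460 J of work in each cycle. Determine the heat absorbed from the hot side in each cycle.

T_C = 68 °F → (68 − 32) × 5/9 = 20.00 °C = 293.15 K.
Carnot efficiency: η = 1 − T_C/T_H = 1 − 293.15/543.00 = 0.4601.
Q_H = W/η = 1460/0.4601 = 3170 J.

Q_H ≈ 3170 J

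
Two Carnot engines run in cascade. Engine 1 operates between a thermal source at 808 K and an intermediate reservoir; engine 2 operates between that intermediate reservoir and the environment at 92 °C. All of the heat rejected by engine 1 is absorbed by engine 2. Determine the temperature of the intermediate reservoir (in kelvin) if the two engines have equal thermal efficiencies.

T_C = 92 °C → 92 + 273.15 = 365.15 K.
Equal efficiencies require 1 − T_m/T_H = 1 − T_C/T_m, i.e. T_m/T_H = T_C/T_m, so T_m = √(T_H·T_C) = √(808.00 × 365.15) = 543.2 K.

T_m ≈ 543.2 K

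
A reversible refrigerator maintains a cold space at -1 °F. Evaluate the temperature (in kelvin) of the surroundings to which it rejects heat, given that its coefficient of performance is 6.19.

T_H ≈ 296 K

T_C = -1 °F → (-1 − 32) × 5/9 = -18.33 °C = 254.82 K.
COP_R = T_C/(T_H − T_C) ⇒ T_H = T_C·(1 + 1/COP_R) = 254.82 × (1 + 1/6.19) = 296 K.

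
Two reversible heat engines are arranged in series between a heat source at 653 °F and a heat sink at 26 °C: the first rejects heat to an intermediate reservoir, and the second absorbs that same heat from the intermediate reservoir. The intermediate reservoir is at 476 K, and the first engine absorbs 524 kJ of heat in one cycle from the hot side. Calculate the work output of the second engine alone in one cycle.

T_H = 653 °F → (653 − 32) × 5/9 = 345.00 °C = 618.15 K.
T_C = 26 °C → 26 + 273.15 = 299.15 K.
Heat entering the second stage: Q_m = Q_H·(T_m/T_H) = 524 × 476.00/618.15 = 403.5 kJ.
Second-stage efficiency η₂ = 1 − T_C/T_m = 1 − 299.15/476.00 = 0.3715, so W₂ = η₂·Q_m = 149.9 kJ.

W₂ ≈ 149.9 kJ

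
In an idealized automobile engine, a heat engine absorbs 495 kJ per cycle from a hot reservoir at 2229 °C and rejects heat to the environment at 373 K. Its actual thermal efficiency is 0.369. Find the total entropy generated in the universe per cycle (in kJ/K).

T_H = 2229 °C → 2229 + 273.15 = 2502.15 K.
W = η·Q_H = 0.369 × 495 = 182.7 kJ, so Q_C = Q_H − W = 312.3 kJ.
Entropy balance on the reservoirs: −Q_H/T_H = -0.1978 kJ/K, +Q_C/T_C = 0.8374 kJ/K.
ΔS_univ = −Q_H/T_H + Q_C/T_C = 0.6396 kJ/K (> 0, since η = 0.369 < η_Carnot = 0.851).

ΔS_univ ≈ 0.6396 kJ/K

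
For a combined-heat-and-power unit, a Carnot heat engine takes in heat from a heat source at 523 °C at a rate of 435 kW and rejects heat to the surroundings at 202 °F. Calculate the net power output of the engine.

T_H = 523 °C → 523 + 273.15 = 796.15 K.
T_C = 202 °F → (202 − 32) × 5/9 = 94.44 °C = 367.59 K.
The Carnot efficiency is η = 1 − T_C/T_H = 1 − 367.59/796.15 = 0.5383.
W = η·Q_H = 0.5383 × 435 = 234 kW.

Ẇ ≈ 234 kW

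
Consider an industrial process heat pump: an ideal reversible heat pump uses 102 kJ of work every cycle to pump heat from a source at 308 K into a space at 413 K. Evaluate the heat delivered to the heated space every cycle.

The Carnot heat-pump COP is COP_HP = T_H/(T_H − T_C) = 413.00/105.00 = 3.9333.
Q_H = COP_HP · W = 3.9333 × 102 = 401.2 kJ.

Q_H ≈ 401.2 kJ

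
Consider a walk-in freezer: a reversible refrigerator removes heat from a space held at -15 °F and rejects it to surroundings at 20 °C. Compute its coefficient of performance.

T_H = 20 °C → 20 + 273.15 = 293.15 K.
T_C = -15 °F → (-15 − 32) × 5/9 = -26.11 °C = 247.04 K.
For a reversible refrigerator, COP_R = T_C/(T_H − T_C) = 247.04/(293.15 − 247.04) = 5.36.

COP_R ≈ 5.36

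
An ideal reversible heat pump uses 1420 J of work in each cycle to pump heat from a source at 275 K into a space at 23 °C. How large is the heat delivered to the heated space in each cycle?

Q_H ≈ 19900 J

T_H = 23 °C → 23 + 273.15 = 296.15 K.
The Carnot heat-pump COP is COP_HP = T_H/(T_H − T_C) = 296.15/21.15 = 14.0024.
Q_H = COP_HP · W = 14.0024 × 1420 = 19900 J.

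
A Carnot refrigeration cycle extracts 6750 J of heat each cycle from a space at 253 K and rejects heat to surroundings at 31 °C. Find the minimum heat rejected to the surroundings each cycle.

T_H = 31 °C → 31 + 273.15 = 304.15 K.
For a reversible cycle Q_H/Q_C = T_H/T_C, so Q_H = Q_C·T_H/T_C = 6750 × 304.15/253.00 = 8115 J.

Q_H ≈ 8115 J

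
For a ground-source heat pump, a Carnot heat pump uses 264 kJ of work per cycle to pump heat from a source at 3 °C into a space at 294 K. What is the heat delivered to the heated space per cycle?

T_C = 3 °C → 3 + 273.15 = 276.15 K.
Reversible heating COP: COP_HP = T_H/(T_H − T_C) = 294.00/17.85 = 16.4706.
Q_H = COP_HP · W = 16.4706 × 264 = 4350 kJ.

Q_H ≈ 4350 kJ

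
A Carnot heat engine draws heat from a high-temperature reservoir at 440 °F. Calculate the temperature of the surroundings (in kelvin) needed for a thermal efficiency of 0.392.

T_H = 440 °F → (440 − 32) × 5/9 = 226.67 °C = 499.82 K.
From η = 1 − T_C/T_H, T_C = T_H·(1 − η) = 499.82 × (1 − 0.392) = 304 K.

T_C ≈ 304 K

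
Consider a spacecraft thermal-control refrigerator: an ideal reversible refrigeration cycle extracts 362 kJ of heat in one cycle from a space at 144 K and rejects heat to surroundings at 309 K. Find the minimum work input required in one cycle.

W_in ≈ 415 kJ

COP_R = T_C/(T_H − T_C) = 144.00/165.00 = 0.8727.
W = Q_C/COP_R = 362/0.8727 = 415 kJ.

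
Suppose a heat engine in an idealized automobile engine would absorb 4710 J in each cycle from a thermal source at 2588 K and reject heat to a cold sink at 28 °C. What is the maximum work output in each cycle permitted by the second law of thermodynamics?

T_C = 28 °C → 28 + 273.15 = 301.15 K.
No engine can exceed the Carnot limit: η_max = 1 − T_C/T_H = 1 − 301.15/2588.00 = 0.8836.
W_max = η_max · Q_H = 0.8836 × 4710 = 4162 J.

W_max ≈ 4162 J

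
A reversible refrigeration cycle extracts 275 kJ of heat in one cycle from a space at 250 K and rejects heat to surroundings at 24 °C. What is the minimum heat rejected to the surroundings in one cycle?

Q_H ≈ 327 kJ

T_H = 24 °C → 24 + 273.15 = 297.15 K.
For a reversible cycle Q_H/Q_C = T_H/T_C, so Q_H = Q_C·T_H/T_C = 275 × 297.15/250.00 = 327 kJ.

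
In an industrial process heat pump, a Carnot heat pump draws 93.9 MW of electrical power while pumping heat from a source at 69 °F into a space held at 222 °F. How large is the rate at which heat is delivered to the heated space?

T_H = 222 °F → (222 − 32) × 5/9 = 105.56 °C = 378.71 K.
T_C = 69 °F → (69 − 32) × 5/9 = 20.56 °C = 293.71 K.
COP_HP = T_H/(T_H − T_C) = 378.71/85.00 = 4.4554.
Q_H = COP_HP · W = 4.4554 × 93.9 = 418.4 MW.

Q̇_H ≈ 418.4 MW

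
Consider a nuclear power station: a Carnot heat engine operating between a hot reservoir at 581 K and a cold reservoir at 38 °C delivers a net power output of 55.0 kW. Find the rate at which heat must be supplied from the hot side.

T_C = 38 °C → 38 + 273.15 = 311.15 K.
The Carnot efficiency is η = 1 − T_C/T_H = 1 − 311.15/581.00 = 0.4645.
Q_H = W/η = 55.0/0.4645 = 118.4 kW.

Q̇_H ≈ 118.4 kW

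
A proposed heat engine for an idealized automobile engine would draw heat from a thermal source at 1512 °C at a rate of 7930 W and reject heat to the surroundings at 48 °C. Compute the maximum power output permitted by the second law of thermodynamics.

Ẇ_max ≈ 6503 W

T_H = 1512 °C → 1512 + 273.15 = 1785.15 K.
T_C = 48 °C → 48 + 273.15 = 321.15 K.
By the Carnot theorem, η_max = 1 − T_C/T_H = 1 − 321.15/1785.15 = 0.8201.
W_max = η_max · Q_H = 0.8201 × 7930 = 6503 W.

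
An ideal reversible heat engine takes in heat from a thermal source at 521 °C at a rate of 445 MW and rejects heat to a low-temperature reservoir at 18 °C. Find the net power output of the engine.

T_H = 521 °C → 521 + 273.15 = 794.15 K.
T_C = 18 °C → 18 + 273.15 = 291.15 K.
Since the cycle is reversible, η = 1 − T_C/T_H = 1 − 291.15/794.15 = 0.6334.
W = η·Q_H = 0.6334 × 445 = 281.9 MW.

Ẇ ≈ 281.9 MW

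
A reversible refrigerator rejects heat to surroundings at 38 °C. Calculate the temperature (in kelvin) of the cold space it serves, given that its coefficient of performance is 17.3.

T_C ≈ 294.1 K

T_H = 38 °C → 38 + 273.15 = 311.15 K.
COP_R = T_C/(T_H − T_C) ⇒ T_C = T_H·COP_R/(1 + COP_R) = 311.15 × 17.3/(1 + 17.3) = 294.1 K.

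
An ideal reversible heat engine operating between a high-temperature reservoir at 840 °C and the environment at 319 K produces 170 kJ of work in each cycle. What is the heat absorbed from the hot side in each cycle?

T_H = 840 °C → 840 + 273.15 = 1113.15 K.
Carnot efficiency: η = 1 − T_C/T_H = 1 − 319.00/1113.15 = 0.7134.
Q_H = W/η = 170/0.7134 = 238 kJ.

Q_H ≈ 238 kJ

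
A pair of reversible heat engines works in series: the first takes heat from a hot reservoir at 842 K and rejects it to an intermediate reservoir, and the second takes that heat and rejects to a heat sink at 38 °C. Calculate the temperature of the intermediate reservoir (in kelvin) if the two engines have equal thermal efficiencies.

T_m ≈ 512 K

T_C = 38 °C → 38 + 273.15 = 311.15 K.
Equal efficiencies require 1 − T_m/T_H = 1 − T_C/T_m, i.e. T_m/T_H = T_C/T_m, so T_m = √(T_H·T_C) = √(842.00 × 311.15) = 512 K.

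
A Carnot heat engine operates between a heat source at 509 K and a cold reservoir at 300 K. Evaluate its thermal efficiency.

For a reversible engine, η = 1 − T_C/T_H = 1 − 300.00/509.00 = 0.411.

η ≈ 0.411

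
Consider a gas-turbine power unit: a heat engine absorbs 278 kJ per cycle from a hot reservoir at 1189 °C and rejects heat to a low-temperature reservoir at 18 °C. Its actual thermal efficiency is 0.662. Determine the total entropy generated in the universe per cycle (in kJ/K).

T_H = 1189 °C → 1189 + 273.15 = 1462.15 K.
T_C = 18 °C → 18 + 273.15 = 291.15 K.
W = η·Q_H = 0.662 × 278 = 184.0 kJ, so Q_C = Q_H − W = 93.96 kJ.
Reservoir entropy changes: ΔS_H = −Q_H/T_H = −278/1462.15 = -0.1901 kJ/K and ΔS_C = +Q_C/T_C = 93.96/291.15 = 0.3227 kJ/K.
ΔS_univ = −Q_H/T_H + Q_C/T_C = 0.133 kJ/K (> 0, since η = 0.662 < η_Carnot = 0.801).

ΔS_univ ≈ 0.133 kJ/K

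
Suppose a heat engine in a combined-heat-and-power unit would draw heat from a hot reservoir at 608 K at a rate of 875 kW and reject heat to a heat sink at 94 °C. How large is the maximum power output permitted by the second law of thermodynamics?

T_C = 94 °C → 94 + 273.15 = 367.15 K.
The upper bound on efficiency is η_max = 1 − T_C/T_H = 1 − 367.15/608.00 = 0.3961.
W_max = η_max · Q_H = 0.3961 × 875 = 347 kW.

Ẇ_max ≈ 347 kW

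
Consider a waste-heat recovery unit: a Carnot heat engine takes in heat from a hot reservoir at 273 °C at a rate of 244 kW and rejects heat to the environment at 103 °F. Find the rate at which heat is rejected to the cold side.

Q̇_C ≈ 140 kW

T_H = 273 °C → 273 + 273.15 = 546.15 K.
T_C = 103 °F → (103 − 32) × 5/9 = 39.44 °C = 312.59 K.
For a reversible engine, η = 1 − T_C/T_H = 1 − 312.59/546.15 = 0.4276.
For a reversible cycle Q_C/Q_H = T_C/T_H, so Q_C = 244 × 312.59/546.15 = 140 kW.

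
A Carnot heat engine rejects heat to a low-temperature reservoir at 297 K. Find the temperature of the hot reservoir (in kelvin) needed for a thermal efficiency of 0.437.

From η = 1 − T_C/T_H, solving for T_H gives T_H = T_C/(1 − η) = 297.00/(1 − 0.437) = 528 K.

T_H ≈ 528 K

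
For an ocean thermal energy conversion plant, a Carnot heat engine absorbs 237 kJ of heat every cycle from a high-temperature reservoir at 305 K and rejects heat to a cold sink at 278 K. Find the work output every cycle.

W ≈ 21.0 kJ

Carnot efficiency: η = 1 − T_C/T_H = 1 − 278.00/305.00 = 0.0885.
W = η·Q_H = 0.0885 × 237 = 21.0 kJ.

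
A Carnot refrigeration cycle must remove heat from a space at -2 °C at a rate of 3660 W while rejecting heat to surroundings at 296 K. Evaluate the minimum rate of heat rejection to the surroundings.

Q̇_H ≈ 4000 W

T_C = -2 °C → -2 + 273.15 = 271.15 K.
For a reversible cycle Q_H/Q_C = T_H/T_C, so Q_H = Q_C·T_H/T_C = 3660 × 296.00/271.15 = 4000 W.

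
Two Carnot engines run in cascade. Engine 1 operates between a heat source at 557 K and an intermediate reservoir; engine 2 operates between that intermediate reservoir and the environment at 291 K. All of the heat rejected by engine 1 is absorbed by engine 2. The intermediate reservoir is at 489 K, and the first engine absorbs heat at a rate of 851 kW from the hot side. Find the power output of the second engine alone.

Heat entering the second stage: Q_m = Q_H·(T_m/T_H) = 851 × 489.00/557.00 = 747.1 kW.
Second-stage efficiency η₂ = 1 − T_C/T_m = 1 − 291.00/489.00 = 0.4049, so W₂ = η₂·Q_m = 302.5 kW.

Ẇ₂ ≈ 302.5 kW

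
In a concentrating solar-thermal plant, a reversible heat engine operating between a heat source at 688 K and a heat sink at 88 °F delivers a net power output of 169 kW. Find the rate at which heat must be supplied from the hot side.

T_C = 88 °F → (88 − 32) × 5/9 = 31.11 °C = 304.26 K.
Since the cycle is reversible, η = 1 − T_C/T_H = 1 − 304.26/688.00 = 0.5578.
Q_H = W/η = 169/0.5578 = 303 kW.

Q̇_H ≈ 303 kW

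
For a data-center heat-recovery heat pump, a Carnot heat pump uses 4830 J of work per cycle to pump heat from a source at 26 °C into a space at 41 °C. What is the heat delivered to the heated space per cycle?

T_H = 41 °C → 41 + 273.15 = 314.15 K.
T_C = 26 °C → 26 + 273.15 = 299.15 K.
The Carnot heat-pump COP is COP_HP = T_H/(T_H − T_C) = 314.15/15.00 = 20.9433.
Q_H = COP_HP · W = 20.9433 × 4830 = 101000 J.

Q_H ≈ 101000 J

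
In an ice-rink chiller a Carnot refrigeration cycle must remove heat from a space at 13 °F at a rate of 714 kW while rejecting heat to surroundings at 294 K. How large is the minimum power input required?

Ẇ_in ≈ 85.39 kW

T_C = 13 °F → (13 − 32) × 5/9 = -10.56 °C = 262.59 K.
The reversible coefficient of performance is COP_R = T_C/(T_H − T_C) = 262.59/31.41 = 8.3614.
W = Q_C/COP_R = 714/8.3614 = 85.39 kW.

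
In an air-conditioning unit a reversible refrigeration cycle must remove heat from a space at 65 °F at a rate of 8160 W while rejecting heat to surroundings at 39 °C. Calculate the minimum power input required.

Ẇ_in ≈ 579 W

T_H = 39 °C → 39 + 273.15 = 312.15 K.
T_C = 65 °F → (65 − 32) × 5/9 = 18.33 °C = 291.48 K.
For a reversible refrigerator, COP_R = T_C/(T_H − T_C) = 291.48/20.67 = 14.1040.
W = Q_C/COP_R = 8160/14.1040 = 579 W.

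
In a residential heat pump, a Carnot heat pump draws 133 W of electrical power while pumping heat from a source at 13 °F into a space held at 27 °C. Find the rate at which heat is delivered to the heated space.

T_H = 27 °C → 27 + 273.15 = 300.15 K.
T_C = 13 °F → (13 − 32) × 5/9 = -10.56 °C = 262.59 K.
The Carnot heat-pump COP is COP_HP = T_H/(T_H − T_C) = 300.15/37.56 = 7.9922.
Q_H = COP_HP · W = 7.9922 × 133 = 1063 W.

Q̇_H ≈ 1063 W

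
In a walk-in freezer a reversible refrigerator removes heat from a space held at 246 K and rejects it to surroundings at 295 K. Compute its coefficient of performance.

COP_R ≈ 5.02

For a reversible refrigerator, COP_R = T_C/(T_H − T_C) = 246.00/(295.00 − 246.00) = 5.02.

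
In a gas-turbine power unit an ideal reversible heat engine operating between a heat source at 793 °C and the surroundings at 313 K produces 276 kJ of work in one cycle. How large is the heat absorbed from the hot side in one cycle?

Q_H ≈ 390.7 kJ

T_H = 793 °C → 793 + 273.15 = 1066.15 K.
η_rev = 1 − T_C/T_H = 1 − 313.00/1066.15 = 0.7064.
Q_H = W/η = 276/0.7064 = 390.7 kJ.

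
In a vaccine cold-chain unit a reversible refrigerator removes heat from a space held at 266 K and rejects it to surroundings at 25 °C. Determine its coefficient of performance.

COP_R ≈ 8.274

T_H = 25 °C → 25 + 273.15 = 298.15 K.
For a reversible refrigerator, COP_R = T_C/(T_H − T_C) = 266.00/(298.15 − 266.00) = 8.274.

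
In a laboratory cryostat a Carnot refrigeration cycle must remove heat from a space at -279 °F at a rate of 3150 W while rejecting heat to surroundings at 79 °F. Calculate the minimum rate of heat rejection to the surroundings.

Q̇_H ≈ 9390 W

T_H = 79 °F → (79 − 32) × 5/9 = 26.11 °C = 299.26 K.
T_C = -279 °F → (-279 − 32) × 5/9 = -172.78 °C = 100.37 K.
For a reversible cycle Q_H/Q_C = T_H/T_C, so Q_H = Q_C·T_H/T_C = 3150 × 299.26/100.37 = 9390 W.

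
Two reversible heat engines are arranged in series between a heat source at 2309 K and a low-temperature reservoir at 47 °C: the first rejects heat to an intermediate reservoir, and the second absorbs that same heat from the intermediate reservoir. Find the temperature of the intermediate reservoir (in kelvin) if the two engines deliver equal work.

T_C = 47 °C → 47 + 273.15 = 320.15 K.
For reversible stages Q_m = Q_H·(T_m/T_H). Setting W₁ = Q_H(1 − T_m/T_H) equal to W₂ = Q_m(1 − T_C/T_m) = Q_H·(T_m − T_C)/T_H gives T_H − T_m = T_m − T_C, so T_m = (T_H + T_C)/2 = (2309.00 + 320.15)/2 = 1310 K.

T_m ≈ 1310 K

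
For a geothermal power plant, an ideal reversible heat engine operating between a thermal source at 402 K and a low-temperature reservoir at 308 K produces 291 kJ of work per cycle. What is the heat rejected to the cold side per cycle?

Q_C ≈ 953.5 kJ

η_rev = 1 − T_C/T_H = 1 − 308.00/402.00 = 0.2338.
Since Q_C/Q_H = T_C/T_H and Q_H = W/η, Q_C = W·T_C/(T_H − T_C) = 291 × 308.00/94.00 = 953.5 kJ.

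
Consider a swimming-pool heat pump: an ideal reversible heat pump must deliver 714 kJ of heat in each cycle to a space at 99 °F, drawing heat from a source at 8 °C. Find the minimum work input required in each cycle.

W_in ≈ 67.2 kJ

T_H = 99 °F → (99 − 32) × 5/9 = 37.22 °C = 310.37 K.
T_C = 8 °C → 8 + 273.15 = 281.15 K.
The Carnot heat-pump COP is COP_HP = T_H/(T_H − T_C) = 310.37/29.22 = 10.6211.
W = Q_H/COP_HP = 714/10.6211 = 67.2 kJ.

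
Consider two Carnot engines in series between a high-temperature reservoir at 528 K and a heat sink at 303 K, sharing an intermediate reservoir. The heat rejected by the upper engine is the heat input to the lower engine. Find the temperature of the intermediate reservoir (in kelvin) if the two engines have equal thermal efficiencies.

Equal efficiencies require 1 − T_m/T_H = 1 − T_C/T_m, i.e. T_m/T_H = T_C/T_m, so T_m = √(T_H·T_C) = √(528.00 × 303.00) = 400 K.

T_m ≈ 400 K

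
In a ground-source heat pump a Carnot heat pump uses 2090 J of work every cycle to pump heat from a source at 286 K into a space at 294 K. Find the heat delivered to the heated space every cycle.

COP_HP = T_H/(T_H − T_C) = 294.00/8.00 = 36.7500.
Q_H = COP_HP · W = 36.7500 × 2090 = 76800 J.

Q_H ≈ 76800 J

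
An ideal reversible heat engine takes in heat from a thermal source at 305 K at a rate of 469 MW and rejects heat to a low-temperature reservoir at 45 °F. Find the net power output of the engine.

Ẇ ≈ 37.9 MW

T_C = 45 °F → (45 − 32) × 5/9 = 7.22 °C = 280.37 K.
For a reversible engine, η = 1 − T_C/T_H = 1 − 280.37/305.00 = 0.0807.
W = η·Q_H = 0.0807 × 469 = 37.9 MW.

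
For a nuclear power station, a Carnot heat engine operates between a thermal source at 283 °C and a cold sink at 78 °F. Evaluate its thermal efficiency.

T_H = 283 °C → 283 + 273.15 = 556.15 K.
T_C = 78 °F → (78 − 32) × 5/9 = 25.56 °C = 298.71 K.
η_rev = 1 − T_C/T_H = 1 − 298.71/556.15 = 0.4629.

η ≈ 0.4629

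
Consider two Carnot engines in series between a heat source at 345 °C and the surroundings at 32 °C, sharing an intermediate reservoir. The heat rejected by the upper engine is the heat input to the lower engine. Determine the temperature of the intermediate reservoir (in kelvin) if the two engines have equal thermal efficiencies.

T_H = 345 °C → 345 + 273.15 = 618.15 K.
T_C = 32 °C → 32 + 273.15 = 305.15 K.
Equal efficiencies require 1 − T_m/T_H = 1 − T_C/T_m, i.e. T_m/T_H = T_C/T_m, so T_m = √(T_H·T_C) = √(618.15 × 305.15) = 434 K.

T_m ≈ 434 K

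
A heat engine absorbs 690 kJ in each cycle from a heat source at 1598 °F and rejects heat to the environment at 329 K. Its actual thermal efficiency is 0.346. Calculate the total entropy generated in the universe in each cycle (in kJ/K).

ΔS_univ ≈ 0.7680 kJ/K

T_H = 1598 °F → (1598 − 32) × 5/9 = 870.00 °C = 1143.15 K.
W = η·Q_H = 0.346 × 690 = 238.7 kJ, so Q_C = Q_H − W = 451.3 kJ.
Reservoir entropy changes: ΔS_H = −Q_H/T_H = −690/1143.15 = -0.6036 kJ/K and ΔS_C = +Q_C/T_C = 451.3/329.00 = 1.372 kJ/K.
ΔS_univ = −Q_H/T_H + Q_C/T_C = 0.7680 kJ/K (> 0, since η = 0.346 < η_Carnot = 0.712).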